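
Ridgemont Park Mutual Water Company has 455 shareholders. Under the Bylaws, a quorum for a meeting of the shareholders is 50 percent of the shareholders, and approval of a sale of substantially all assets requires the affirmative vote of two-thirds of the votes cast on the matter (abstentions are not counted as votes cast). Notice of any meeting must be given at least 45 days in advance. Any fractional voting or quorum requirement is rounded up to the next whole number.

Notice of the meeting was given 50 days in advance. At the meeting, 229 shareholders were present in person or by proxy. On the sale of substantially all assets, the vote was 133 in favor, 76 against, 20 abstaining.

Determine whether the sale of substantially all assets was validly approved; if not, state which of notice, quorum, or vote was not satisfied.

Notice: 50 days given; 45 required. Satisfied.
Quorum: 50% of 455 = 227.50, rounded up to 228; 229 present. Satisfied.
Vote: requires two-thirds of the votes cast (229 − 20 abstaining = 209); 2/3 of 209 = 139.33, rounded up to 140, so 140 needed; 133 in favor. Not satisfied.

Invalid — vote requirement not satisfied.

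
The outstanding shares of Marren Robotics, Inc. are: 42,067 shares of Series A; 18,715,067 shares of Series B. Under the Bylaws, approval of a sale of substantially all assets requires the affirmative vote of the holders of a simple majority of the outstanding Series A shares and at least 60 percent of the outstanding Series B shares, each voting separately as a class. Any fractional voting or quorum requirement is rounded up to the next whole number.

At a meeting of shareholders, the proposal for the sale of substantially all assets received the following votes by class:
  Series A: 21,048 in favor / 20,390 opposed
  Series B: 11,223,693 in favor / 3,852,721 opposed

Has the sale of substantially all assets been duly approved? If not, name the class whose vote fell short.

Series A: a majority of 42067 is 21034; 21,034 required, 21,048 in favor — approved.
Series B: 3/5 of 18715067 = 11229040.20, rounded up to 11229041; 11,229,041 required, 11,223,693 in favor — not approved.

Not approved — the Series B shares did not give the required vote.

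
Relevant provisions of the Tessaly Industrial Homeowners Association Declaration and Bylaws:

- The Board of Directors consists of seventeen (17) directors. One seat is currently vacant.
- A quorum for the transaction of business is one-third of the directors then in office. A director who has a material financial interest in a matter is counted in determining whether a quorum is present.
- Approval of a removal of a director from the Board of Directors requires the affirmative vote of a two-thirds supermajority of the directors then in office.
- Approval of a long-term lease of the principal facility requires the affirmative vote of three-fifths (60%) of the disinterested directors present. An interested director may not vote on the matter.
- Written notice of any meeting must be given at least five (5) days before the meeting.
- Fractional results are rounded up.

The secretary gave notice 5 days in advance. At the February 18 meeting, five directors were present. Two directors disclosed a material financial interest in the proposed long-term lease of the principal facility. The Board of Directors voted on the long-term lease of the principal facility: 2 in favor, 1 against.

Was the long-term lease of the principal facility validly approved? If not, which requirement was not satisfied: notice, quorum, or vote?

Invalid — quorum requirement not satisfied.

Notice: 5 days given; 5 required (5 ≥ 5). Satisfied.
Quorum: 5 present (interested directors count toward quorum); quorum is 6. Not satisfied.
Vote: the long-term lease of the principal facility requires three-fifths of the disinterested directors present (5 − 2 = 3). 3/5 of 3 = 1.80, rounded up to 2, so 2 affirmative votes are needed; 2 voted in favor. Satisfied. (Moot — without a quorum no business can be validly transacted.)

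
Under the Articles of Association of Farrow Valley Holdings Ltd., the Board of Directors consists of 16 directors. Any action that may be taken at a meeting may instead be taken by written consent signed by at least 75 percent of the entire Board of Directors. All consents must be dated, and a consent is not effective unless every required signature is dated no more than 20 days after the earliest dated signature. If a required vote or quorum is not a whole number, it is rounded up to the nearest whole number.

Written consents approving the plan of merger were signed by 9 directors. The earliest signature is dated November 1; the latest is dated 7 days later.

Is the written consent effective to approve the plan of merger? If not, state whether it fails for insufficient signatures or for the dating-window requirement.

Not effective — insufficient signatures.

Signatures required: at least 75 percent of 16 — 3/4 of 16 = 12, so 12 needed; 9 signed. Insufficient.
Dating window: the latest signature is 7 days after the earliest; the limit is 20 days. Within the window.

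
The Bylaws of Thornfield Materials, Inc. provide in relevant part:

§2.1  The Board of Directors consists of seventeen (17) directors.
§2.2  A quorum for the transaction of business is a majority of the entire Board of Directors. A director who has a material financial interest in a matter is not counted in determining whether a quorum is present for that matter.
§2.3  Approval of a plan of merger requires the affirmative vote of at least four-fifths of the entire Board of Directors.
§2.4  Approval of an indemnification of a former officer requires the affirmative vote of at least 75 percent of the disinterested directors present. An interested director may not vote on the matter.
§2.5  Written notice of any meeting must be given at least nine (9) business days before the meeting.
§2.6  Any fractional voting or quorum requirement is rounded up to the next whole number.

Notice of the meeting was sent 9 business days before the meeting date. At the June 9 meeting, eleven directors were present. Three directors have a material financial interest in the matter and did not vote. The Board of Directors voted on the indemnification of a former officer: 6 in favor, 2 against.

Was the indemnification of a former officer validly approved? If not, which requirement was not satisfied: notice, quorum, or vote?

Notice: 9 business days given; 9 required (9 ≥ 9). Satisfied.
Quorum: 11 present, but the 3 interested directors do not count, leaving 8. Quorum is 9. Not satisfied.
Vote: the indemnification of a former officer requires three-fourths of the disinterested directors present (11 − 3 = 8). 3/4 of 8 = 6, so 6 affirmative votes are needed; 6 voted in favor. Satisfied. (Moot — without a quorum no business can be validly transacted.)

Invalid — quorum requirement not satisfied.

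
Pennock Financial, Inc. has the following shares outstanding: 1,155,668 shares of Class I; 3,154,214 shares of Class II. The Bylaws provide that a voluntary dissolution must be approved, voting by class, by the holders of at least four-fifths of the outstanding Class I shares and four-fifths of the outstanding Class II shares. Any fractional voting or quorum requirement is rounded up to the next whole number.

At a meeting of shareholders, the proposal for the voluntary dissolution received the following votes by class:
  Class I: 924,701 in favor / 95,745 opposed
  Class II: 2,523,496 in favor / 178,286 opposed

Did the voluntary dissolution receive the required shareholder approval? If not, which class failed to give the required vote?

Class I: 4/5 of 1155668 = 924534.40, rounded up to 924535; 924,535 required, 924,701 in favor — approved.
Class II: 4/5 of 3154214 = 2523371.20, rounded up to 2523372; 2,523,372 required, 2,523,496 in favor — approved.

Approved — every class gave the required vote.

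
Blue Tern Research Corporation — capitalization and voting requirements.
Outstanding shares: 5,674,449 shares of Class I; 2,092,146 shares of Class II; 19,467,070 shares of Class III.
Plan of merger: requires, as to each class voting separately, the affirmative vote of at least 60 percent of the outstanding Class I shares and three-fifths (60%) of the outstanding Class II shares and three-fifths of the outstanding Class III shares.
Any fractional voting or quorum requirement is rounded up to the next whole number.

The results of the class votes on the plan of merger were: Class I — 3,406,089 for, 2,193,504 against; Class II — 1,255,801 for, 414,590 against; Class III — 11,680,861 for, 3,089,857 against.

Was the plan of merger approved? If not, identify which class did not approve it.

Approved — every class gave the required vote.

Class I: 3/5 of 5674449 = 3404669.40, rounded up to 3404670; 3,404,670 required, 3,406,089 in favor — approved.
Class II: 3/5 of 2092146 = 1255287.60, rounded up to 1255288; 1,255,288 required, 1,255,801 in favor — approved.
Class III: 3/5 of 19467070 = 11680242; 11,680,242 required, 11,680,861 in favor — approved.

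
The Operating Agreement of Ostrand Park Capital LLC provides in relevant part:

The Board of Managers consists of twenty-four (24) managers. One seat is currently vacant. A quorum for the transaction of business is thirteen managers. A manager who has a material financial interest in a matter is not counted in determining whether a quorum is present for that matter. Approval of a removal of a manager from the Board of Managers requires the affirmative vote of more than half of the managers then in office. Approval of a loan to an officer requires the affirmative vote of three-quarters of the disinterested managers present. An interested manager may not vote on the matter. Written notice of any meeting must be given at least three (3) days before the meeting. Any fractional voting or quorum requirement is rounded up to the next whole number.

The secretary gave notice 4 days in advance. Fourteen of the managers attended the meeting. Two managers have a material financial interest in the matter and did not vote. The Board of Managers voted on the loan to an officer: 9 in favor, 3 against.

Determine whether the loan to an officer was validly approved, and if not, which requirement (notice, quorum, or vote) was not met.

Invalid — quorum requirement not satisfied.

Notice: 4 days given; 3 required (4 ≥ 3). Satisfied.
Quorum: 14 present, but the 2 interested managers do not count, leaving 12. Quorum is 13. Not satisfied.
Vote: the loan to an officer requires three-fourths of the disinterested managers present (14 − 2 = 12). 3/4 of 12 = 9, so 9 affirmative votes are needed; 9 voted in favor. Satisfied. (Moot — without a quorum no business can be validly transacted.)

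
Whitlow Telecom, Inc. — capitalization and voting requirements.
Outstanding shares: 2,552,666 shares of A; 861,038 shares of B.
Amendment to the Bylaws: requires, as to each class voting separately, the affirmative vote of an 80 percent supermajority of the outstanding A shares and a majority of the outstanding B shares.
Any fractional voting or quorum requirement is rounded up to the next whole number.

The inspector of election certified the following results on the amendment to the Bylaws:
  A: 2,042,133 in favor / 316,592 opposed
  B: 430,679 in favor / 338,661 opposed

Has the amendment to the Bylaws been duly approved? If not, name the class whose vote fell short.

A: 4/5 of 2552666 = 2042132.80, rounded up to 2042133; 2,042,133 required, 2,042,133 in favor — approved.
B: a majority of 861038 is 430520; 430,520 required, 430,679 in favor — approved.

Approved — every class gave the required vote.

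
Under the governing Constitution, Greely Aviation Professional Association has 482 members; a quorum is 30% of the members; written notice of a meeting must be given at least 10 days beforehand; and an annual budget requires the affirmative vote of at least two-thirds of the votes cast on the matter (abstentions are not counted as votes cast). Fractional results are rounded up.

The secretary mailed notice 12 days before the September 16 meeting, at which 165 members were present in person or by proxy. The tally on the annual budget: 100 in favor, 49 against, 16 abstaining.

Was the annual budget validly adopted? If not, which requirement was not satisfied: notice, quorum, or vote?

Valid — all requirements satisfied.

Notice: 12 days given; 10 required. Satisfied.
Quorum: 30% of 482 = 144.60, rounded up to 145; 165 present. Satisfied.
Vote: requires two-thirds of the votes cast (165 − 16 abstaining = 149); 2/3 of 149 = 99.33, rounded up to 100, so 100 needed; 100 in favor. Satisfied.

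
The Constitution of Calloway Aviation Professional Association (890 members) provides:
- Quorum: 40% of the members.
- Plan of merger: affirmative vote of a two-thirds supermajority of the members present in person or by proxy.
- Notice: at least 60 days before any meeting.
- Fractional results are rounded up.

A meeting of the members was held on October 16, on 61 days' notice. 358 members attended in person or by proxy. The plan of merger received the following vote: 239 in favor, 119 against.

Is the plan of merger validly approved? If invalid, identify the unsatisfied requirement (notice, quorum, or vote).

Valid — all requirements satisfied.

Notice: 61 days given; 60 required. Satisfied.
Quorum: 40% of 890 = 356; 358 present. Satisfied.
Vote: requires two-thirds of those present (358); 2/3 of 358 = 238.67, rounded up to 239, so 239 needed; 239 in favor. Satisfied.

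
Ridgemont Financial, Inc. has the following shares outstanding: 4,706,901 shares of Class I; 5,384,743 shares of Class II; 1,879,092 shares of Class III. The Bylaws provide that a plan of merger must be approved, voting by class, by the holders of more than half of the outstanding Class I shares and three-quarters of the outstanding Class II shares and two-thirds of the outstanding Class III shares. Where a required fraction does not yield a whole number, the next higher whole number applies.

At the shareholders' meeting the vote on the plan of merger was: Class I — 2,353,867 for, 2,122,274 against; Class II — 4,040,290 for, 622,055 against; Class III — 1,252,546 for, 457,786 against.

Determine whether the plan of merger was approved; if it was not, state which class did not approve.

Class I: a majority of 4706901 is 2353451; 2,353,451 required, 2,353,867 in favor — approved.
Class II: 3/4 of 5384743 = 4038557.25, rounded up to 4038558; 4,038,558 required, 4,040,290 in favor — approved.
Class III: 2/3 of 1879092 = 1252728; 1,252,728 required, 1,252,546 in favor — not approved.

Not approved — the Class III shares did not give the required vote.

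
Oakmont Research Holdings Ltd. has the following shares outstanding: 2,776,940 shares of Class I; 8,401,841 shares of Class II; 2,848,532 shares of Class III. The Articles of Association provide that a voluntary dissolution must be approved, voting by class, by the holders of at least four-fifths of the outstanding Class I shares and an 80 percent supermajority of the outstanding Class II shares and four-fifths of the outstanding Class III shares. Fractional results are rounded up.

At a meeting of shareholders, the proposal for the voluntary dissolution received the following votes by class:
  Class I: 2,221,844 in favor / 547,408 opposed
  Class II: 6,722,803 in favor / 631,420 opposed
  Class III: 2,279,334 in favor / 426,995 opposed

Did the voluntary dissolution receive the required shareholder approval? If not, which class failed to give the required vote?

Class I: 4/5 of 2776940 = 2221552; 2,221,552 required, 2,221,844 in favor — approved.
Class II: 4/5 of 8401841 = 6721472.80, rounded up to 6721473; 6,721,473 required, 6,722,803 in favor — approved.
Class III: 4/5 of 2848532 = 2278825.60, rounded up to 2278826; 2,278,826 required, 2,279,334 in favor — approved.

Approved — every class gave the required vote.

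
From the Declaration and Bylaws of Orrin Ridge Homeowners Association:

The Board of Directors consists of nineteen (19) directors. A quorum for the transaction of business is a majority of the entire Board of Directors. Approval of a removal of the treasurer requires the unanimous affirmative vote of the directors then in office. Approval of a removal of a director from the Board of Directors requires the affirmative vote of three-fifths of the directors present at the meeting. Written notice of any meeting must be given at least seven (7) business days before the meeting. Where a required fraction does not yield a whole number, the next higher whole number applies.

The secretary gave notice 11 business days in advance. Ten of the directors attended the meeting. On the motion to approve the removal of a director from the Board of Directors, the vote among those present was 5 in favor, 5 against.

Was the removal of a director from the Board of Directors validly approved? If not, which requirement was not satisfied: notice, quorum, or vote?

Notice: 11 business days given; 7 required (11 ≥ 7). Satisfied.
Quorum: 10 present; quorum is 10. Satisfied.
Vote: the removal of a director from the Board of Directors requires three-fifths of the directors present (10). 3/5 of 10 = 6, so 6 affirmative votes are needed; 5 voted in favor. Not satisfied.

Invalid — vote requirement not satisfied.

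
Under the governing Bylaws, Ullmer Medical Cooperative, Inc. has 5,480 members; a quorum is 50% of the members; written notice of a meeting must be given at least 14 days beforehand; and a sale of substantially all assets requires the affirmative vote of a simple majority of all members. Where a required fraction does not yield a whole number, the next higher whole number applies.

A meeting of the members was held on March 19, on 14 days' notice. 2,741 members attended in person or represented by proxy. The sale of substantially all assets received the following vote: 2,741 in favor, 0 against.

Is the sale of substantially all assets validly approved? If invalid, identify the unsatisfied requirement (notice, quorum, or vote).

Notice: 14 days given; 14 required. Satisfied.
Quorum: 50% of 5,480 = 2,740; 2,741 present. Satisfied.
Vote: requires a majority of all members (5,480); a majority of 5480 is 2741, so 2,741 needed; 2,741 in favor. Satisfied.

Valid — all requirements satisfied.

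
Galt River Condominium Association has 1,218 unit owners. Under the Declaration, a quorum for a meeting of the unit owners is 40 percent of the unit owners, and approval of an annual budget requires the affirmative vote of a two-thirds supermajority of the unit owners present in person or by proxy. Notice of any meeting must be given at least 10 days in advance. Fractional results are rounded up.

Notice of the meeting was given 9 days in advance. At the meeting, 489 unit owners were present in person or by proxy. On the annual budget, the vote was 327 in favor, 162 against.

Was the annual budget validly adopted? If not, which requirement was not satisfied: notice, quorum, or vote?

Invalid — notice requirement not satisfied.

Notice: 9 days given; 10 required. Not satisfied.
Quorum: 40% of 1,218 = 487.20, rounded up to 488; 489 present. Satisfied.
Vote: requires two-thirds of those present (489); 2/3 of 489 = 326, so 326 needed; 327 in favor. Satisfied.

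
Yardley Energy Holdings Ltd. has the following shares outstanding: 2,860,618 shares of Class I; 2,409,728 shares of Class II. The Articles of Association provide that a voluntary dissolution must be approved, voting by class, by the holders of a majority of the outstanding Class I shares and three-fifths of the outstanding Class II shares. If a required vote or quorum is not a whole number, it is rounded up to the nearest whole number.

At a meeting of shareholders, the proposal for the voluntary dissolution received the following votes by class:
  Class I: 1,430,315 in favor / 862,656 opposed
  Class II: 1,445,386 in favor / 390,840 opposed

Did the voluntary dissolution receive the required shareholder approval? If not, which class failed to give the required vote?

Class I: a majority of 2860618 is 1430310; 1,430,310 required, 1,430,315 in favor — approved.
Class II: 3/5 of 2409728 = 1445836.80, rounded up to 1445837; 1,445,837 required, 1,445,386 in favor — not approved.

Not approved — the Class II shares did not give the required vote.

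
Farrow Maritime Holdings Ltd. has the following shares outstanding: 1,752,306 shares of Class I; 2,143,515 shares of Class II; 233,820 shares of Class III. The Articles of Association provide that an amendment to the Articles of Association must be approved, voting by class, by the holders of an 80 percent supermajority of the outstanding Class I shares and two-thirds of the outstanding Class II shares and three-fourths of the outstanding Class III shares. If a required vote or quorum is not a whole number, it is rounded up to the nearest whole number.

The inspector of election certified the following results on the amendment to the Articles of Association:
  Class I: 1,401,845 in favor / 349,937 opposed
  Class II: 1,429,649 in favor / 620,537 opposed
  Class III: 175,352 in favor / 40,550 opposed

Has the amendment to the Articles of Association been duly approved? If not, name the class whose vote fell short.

Not approved — the Class III shares did not give the required vote.

Class I: 4/5 of 1752306 = 1401844.80, rounded up to 1401845; 1,401,845 required, 1,401,845 in favor — approved.
Class II: 2/3 of 2143515 = 1429010; 1,429,010 required, 1,429,649 in favor — approved.
Class III: 3/4 of 233820 = 175365; 175,365 required, 175,352 in favor — not approved.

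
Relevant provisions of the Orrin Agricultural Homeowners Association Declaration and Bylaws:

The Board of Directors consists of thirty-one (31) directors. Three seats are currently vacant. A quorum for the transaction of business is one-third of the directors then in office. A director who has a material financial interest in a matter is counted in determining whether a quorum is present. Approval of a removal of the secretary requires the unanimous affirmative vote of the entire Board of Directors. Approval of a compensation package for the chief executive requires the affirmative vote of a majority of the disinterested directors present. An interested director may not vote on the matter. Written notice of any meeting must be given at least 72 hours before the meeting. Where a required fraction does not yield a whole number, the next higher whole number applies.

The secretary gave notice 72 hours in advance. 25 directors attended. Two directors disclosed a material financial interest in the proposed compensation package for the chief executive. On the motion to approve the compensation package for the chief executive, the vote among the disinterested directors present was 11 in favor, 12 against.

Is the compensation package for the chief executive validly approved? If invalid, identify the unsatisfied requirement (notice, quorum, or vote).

Notice: 72 hours given; 72 required (72 ≥ 72). Satisfied.
Quorum: 25 present (interested directors count toward quorum); quorum is 10. Satisfied.
Vote: the compensation package for the chief executive requires a majority of the disinterested directors present (25 − 2 = 23). A majority of 23 is 12, so 12 affirmative votes are needed; 11 voted in favor. Not satisfied.

Invalid — vote requirement not satisfied.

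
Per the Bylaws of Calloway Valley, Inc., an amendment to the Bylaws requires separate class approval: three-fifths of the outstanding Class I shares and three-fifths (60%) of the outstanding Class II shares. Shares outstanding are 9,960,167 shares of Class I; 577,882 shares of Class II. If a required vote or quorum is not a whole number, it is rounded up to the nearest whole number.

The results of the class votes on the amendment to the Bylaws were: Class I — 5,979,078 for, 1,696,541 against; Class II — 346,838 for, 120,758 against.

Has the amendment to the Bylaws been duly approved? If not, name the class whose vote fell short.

Class I: 3/5 of 9960167 = 5976100.20, rounded up to 5976101; 5,976,101 required, 5,979,078 in favor — approved.
Class II: 3/5 of 577882 = 346729.20, rounded up to 346730; 346,730 required, 346,838 in favor — approved.

Approved — every class gave the required vote.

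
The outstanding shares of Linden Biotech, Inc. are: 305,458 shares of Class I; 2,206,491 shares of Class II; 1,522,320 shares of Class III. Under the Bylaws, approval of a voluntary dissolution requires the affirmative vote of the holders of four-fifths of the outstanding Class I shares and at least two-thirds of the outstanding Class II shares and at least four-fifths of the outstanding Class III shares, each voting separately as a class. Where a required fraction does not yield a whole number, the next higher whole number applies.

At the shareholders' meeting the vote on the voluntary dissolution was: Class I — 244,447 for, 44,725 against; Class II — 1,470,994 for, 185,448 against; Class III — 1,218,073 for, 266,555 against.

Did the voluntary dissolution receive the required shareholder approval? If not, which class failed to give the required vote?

Approved — every class gave the required vote.

Class I: 4/5 of 305458 = 244366.40, rounded up to 244367; 244,367 required, 244,447 in favor — approved.
Class II: 2/3 of 2206491 = 1470994; 1,470,994 required, 1,470,994 in favor — approved.
Class III: 4/5 of 1522320 = 1217856; 1,217,856 required, 1,218,073 in favor — approved.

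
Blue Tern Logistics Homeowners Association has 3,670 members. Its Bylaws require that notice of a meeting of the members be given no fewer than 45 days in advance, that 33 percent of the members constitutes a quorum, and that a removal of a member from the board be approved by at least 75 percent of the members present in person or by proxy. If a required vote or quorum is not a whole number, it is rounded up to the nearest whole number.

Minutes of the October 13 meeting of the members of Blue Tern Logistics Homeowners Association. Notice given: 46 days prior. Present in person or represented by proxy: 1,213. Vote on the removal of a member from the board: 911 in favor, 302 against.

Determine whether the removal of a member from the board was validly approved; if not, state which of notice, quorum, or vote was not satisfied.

Notice: 46 days given; 45 required. Satisfied.
Quorum: 33% of 3,670 = 1,211.10, rounded up to 1,212; 1,213 present. Satisfied.
Vote: requires three-fourths of those present (1,213); 3/4 of 1213 = 909.75, rounded up to 910, so 910 needed; 911 in favor. Satisfied.

Valid — all requirements satisfied.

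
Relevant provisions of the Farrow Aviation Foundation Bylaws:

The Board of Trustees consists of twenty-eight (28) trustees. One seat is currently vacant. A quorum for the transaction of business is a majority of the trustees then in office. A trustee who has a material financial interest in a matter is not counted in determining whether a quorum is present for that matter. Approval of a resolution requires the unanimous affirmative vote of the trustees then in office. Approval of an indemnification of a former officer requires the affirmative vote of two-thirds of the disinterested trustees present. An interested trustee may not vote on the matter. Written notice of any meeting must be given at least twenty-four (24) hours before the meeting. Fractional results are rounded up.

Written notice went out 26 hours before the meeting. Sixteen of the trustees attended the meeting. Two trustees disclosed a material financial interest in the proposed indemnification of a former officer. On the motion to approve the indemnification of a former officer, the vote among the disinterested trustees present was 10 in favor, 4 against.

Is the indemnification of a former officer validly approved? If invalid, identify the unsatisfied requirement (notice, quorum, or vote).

Notice: 26 hours given; 24 required (26 ≥ 24). Satisfied.
Quorum: 16 present, but the 2 interested trustees do not count, leaving 14. Quorum is 14. Satisfied.
Vote: the indemnification of a former officer requires two-thirds of the disinterested trustees present (16 − 2 = 14). 2/3 of 14 = 9.33, rounded up to 10, so 10 affirmative votes are needed; 10 voted in favor. Satisfied.

Valid — all requirements satisfied.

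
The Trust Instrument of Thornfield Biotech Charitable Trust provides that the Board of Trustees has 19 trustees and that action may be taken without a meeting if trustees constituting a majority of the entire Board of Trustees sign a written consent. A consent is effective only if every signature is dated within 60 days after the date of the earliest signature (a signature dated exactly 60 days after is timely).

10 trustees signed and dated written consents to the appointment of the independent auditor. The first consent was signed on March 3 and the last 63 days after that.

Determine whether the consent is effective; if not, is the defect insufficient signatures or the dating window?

Not effective — dating-window requirement not satisfied.

Signatures required: a majority of 19 — a majority of 19 is 10, so 10 needed; 10 signed. Sufficient.
Dating window: the latest signature is 63 days after the earliest; the limit is 60 days. Outside the window.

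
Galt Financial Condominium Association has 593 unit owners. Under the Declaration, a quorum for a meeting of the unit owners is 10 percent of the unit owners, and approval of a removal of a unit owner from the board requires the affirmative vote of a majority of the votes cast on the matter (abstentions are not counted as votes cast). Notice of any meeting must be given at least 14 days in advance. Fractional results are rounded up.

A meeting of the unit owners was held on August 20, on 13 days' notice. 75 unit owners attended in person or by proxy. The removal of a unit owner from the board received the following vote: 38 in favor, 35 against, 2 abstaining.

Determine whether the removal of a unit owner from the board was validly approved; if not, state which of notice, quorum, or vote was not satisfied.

Notice: 13 days given; 14 required. Not satisfied.
Quorum: 10% of 593 = 59.30, rounded up to 60; 75 present. Satisfied.
Vote: requires a majority of the votes cast (75 − 2 abstaining = 73); a majority of 73 is 37, so 37 needed; 38 in favor. Satisfied.

Invalid — notice requirement not satisfied.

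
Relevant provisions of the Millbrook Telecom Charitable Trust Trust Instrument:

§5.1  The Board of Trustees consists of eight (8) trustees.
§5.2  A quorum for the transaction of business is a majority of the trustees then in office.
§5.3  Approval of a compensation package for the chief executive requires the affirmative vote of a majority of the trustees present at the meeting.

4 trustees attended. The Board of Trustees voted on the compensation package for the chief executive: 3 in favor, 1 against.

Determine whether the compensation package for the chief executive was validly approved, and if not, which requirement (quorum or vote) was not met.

Quorum: 4 present; quorum is 5. Not satisfied.
Vote: the compensation package for the chief executive requires a majority of the trustees present (4). A majority of 4 is 3, so 3 affirmative votes are needed; 3 voted in favor. Satisfied. (Moot — without a quorum no business can be validly transacted.)

Invalid — quorum requirement not satisfied.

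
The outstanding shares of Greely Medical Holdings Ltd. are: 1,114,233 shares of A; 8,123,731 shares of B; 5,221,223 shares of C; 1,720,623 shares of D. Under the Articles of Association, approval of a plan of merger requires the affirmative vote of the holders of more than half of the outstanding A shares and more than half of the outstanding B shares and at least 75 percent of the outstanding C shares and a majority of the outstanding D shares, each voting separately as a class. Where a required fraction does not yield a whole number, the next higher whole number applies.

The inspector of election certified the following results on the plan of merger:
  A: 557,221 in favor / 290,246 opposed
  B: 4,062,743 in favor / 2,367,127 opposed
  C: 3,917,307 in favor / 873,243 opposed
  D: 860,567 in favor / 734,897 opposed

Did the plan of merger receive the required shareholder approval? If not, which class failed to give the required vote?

Approved — every class gave the required vote.

A: a majority of 1114233 is 557117; 557,117 required, 557,221 in favor — approved.
B: a majority of 8123731 is 4061866; 4,061,866 required, 4,062,743 in favor — approved.
C: 3/4 of 5221223 = 3915917.25, rounded up to 3915918; 3,915,918 required, 3,917,307 in favor — approved.
D: a majority of 1720623 is 860312; 860,312 required, 860,567 in favor — approved.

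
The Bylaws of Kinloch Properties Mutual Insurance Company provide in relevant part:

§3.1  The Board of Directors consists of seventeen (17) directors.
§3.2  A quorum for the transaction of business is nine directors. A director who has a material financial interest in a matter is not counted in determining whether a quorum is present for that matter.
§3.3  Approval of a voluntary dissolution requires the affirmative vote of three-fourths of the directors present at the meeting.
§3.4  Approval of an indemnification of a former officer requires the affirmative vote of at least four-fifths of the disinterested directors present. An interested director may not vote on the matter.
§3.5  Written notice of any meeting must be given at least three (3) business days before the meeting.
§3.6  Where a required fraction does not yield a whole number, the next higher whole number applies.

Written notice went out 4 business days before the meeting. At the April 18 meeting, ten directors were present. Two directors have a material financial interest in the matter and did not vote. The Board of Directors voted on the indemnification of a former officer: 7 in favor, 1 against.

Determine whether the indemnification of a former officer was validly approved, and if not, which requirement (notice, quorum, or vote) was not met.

Notice: 4 business days given; 3 required (4 ≥ 3). Satisfied.
Quorum: 10 present, but the 2 interested directors do not count, leaving 8. Quorum is 9. Not satisfied.
Vote: the indemnification of a former officer requires four-fifths of the disinterested directors present (10 − 2 = 8). 4/5 of 8 = 6.40, rounded up to 7, so 7 affirmative votes are needed; 7 voted in favor. Satisfied. (Moot — without a quorum no business can be validly transacted.)

Invalid — quorum requirement not satisfied.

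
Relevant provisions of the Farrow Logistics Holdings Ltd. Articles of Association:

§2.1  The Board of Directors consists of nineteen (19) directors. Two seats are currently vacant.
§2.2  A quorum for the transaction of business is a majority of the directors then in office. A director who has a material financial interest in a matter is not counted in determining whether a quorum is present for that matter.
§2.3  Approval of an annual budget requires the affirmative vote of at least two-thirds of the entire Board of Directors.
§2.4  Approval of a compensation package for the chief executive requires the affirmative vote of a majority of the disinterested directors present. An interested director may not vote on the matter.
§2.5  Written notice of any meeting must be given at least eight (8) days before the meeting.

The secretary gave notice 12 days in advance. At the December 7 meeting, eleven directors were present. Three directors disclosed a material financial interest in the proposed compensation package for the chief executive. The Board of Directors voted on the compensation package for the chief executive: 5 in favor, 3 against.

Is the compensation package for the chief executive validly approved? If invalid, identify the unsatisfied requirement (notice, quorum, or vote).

Invalid — quorum requirement not satisfied.

Notice: 12 days given; 8 required (12 ≥ 8). Satisfied.
Quorum: 11 present, but the 3 interested directors do not count, leaving 8. Quorum is 9. Not satisfied.
Vote: the compensation package for the chief executive requires a majority of the disinterested directors present (11 − 3 = 8). A majority of 8 is 5, so 5 affirmative votes are needed; 5 voted in favor. Satisfied. (Moot — without a quorum no business can be validly transacted.)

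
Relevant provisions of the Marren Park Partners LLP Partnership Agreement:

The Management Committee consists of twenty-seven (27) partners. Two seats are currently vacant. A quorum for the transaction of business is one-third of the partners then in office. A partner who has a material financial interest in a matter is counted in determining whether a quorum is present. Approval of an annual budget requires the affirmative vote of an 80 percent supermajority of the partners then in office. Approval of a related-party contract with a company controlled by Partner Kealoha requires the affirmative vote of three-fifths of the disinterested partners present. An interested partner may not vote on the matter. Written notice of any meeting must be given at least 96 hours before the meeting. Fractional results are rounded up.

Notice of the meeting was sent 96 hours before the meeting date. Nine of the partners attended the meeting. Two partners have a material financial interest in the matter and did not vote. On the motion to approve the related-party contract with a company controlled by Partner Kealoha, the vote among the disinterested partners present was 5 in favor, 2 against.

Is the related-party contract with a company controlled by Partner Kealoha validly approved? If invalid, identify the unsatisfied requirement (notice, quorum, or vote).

Notice: 96 hours given; 96 required (96 ≥ 96). Satisfied.
Quorum: 9 present (interested partners count toward quorum); quorum is 9. Satisfied.
Vote: the related-party contract with a company controlled by Partner Kealoha requires three-fifths of the disinterested partners present (9 − 2 = 7). 3/5 of 7 = 4.20, rounded up to 5, so 5 affirmative votes are needed; 5 voted in favor. Satisfied.

Valid — all requirements satisfied.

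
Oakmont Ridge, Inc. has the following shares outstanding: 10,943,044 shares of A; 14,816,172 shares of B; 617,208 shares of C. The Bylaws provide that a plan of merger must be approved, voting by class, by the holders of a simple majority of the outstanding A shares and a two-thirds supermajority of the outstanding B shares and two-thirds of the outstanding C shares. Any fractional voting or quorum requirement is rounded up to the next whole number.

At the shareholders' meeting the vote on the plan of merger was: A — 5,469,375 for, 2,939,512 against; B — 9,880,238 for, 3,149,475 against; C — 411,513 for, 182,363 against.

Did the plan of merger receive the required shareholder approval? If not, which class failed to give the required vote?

Not approved — the A shares did not give the required vote.

A: a majority of 10943044 is 5471523; 5,471,523 required, 5,469,375 in favor — not approved.
B: 2/3 of 14816172 = 9877448; 9,877,448 required, 9,880,238 in favor — approved.
C: 2/3 of 617208 = 411472; 411,472 required, 411,513 in favor — approved.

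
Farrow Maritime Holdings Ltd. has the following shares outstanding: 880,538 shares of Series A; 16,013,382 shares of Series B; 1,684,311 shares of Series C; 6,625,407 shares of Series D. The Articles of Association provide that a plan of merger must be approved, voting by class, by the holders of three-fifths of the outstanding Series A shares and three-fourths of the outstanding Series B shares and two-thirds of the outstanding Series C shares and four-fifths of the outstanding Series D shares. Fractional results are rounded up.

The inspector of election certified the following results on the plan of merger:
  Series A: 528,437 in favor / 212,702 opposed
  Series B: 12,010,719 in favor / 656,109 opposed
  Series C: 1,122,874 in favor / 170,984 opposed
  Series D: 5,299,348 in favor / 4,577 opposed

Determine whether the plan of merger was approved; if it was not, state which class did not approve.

Series A: 3/5 of 880538 = 528322.80, rounded up to 528323; 528,323 required, 528,437 in favor — approved.
Series B: 3/4 of 16013382 = 12010036.50, rounded up to 12010037; 12,010,037 required, 12,010,719 in favor — approved.
Series C: 2/3 of 1684311 = 1122874; 1,122,874 required, 1,122,874 in favor — approved.
Series D: 4/5 of 6625407 = 5300325.60, rounded up to 5300326; 5,300,326 required, 5,299,348 in favor — not approved.

Not approved — the Series D shares did not give the required vote.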